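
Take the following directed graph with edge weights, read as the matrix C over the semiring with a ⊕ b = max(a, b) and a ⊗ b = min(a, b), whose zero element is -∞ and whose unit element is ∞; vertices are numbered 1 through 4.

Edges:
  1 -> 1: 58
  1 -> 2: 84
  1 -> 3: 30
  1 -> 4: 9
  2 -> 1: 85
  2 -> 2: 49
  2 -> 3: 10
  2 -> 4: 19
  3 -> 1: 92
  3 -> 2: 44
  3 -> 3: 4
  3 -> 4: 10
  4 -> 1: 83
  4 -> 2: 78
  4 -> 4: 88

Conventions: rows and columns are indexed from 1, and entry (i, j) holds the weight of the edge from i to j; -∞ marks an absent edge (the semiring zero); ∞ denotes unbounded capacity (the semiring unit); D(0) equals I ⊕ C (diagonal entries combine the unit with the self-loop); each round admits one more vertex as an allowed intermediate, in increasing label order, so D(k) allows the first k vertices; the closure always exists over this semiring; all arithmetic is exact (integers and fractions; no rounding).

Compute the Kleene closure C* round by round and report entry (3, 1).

D(0):
  [∞, 84, 30, 9]
  [85, ∞, 10, 19]
  [92, 44, ∞, 10]
  [83, 78, -∞, ∞]
D(1):
  [∞, 84, 30, 9]
  [85, ∞, 30, 19]
  [92, 84, ∞, 10]
  [83, 83, 30, ∞]
D(2):
  [∞, 84, 30, 19]
  [85, ∞, 30, 19]
  [92, 84, ∞, 19]
  [83, 83, 30, ∞]
D(3):
  [∞, 84, 30, 19]
  [85, ∞, 30, 19]
  [92, 84, ∞, 19]
  [83, 83, 30, ∞]
D(4):
  [∞, 84, 30, 19]
  [85, ∞, 30, 19]
  [92, 84, ∞, 19]
  [83, 83, 30, ∞]
Answer: C*[3][1] = 92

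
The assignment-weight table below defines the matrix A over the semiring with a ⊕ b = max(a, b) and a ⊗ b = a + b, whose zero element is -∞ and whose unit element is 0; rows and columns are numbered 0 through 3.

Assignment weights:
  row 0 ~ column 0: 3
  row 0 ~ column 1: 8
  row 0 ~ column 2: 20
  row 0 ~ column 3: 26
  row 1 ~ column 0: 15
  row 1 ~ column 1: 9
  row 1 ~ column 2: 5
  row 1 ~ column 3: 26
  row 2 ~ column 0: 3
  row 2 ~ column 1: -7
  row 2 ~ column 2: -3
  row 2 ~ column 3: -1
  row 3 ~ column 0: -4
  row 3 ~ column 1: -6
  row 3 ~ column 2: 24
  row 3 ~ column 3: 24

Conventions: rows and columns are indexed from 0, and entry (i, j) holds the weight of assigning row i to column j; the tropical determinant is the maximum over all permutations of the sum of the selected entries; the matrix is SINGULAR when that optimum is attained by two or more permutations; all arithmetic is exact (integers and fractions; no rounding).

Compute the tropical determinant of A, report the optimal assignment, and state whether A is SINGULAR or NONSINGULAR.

σ = (0, 1, 2, 3): 3 + 9 + (-3) + 24 = 33
σ = (0, 1, 3, 2): 3 + 9 + (-1) + 24 = 35
σ = (0, 2, 1, 3): 3 + 5 + (-7) + 24 = 25
σ = (0, 2, 3, 1): 3 + 5 + (-1) + (-6) = 1
σ = (0, 3, 1, 2): 3 + 26 + (-7) + 24 = 46
σ = (0, 3, 2, 1): 3 + 26 + (-3) + (-6) = 20
σ = (1, 0, 2, 3): 8 + 15 + (-3) + 24 = 44
σ = (1, 0, 3, 2): 8 + 15 + (-1) + 24 = 46
σ = (1, 2, 0, 3): 8 + 5 + 3 + 24 = 40
σ = (1, 2, 3, 0): 8 + 5 + (-1) + (-4) = 8
σ = (1, 3, 0, 2): 8 + 26 + 3 + 24 = 61
σ = (1, 3, 2, 0): 8 + 26 + (-3) + (-4) = 27
σ = (2, 0, 1, 3): 20 + 15 + (-7) + 24 = 52
σ = (2, 0, 3, 1): 20 + 15 + (-1) + (-6) = 28
σ = (2, 1, 0, 3): 20 + 9 + 3 + 24 = 56
σ = (2, 1, 3, 0): 20 + 9 + (-1) + (-4) = 24
σ = (2, 3, 0, 1): 20 + 26 + 3 + (-6) = 43
σ = (2, 3, 1, 0): 20 + 26 + (-7) + (-4) = 35
σ = (3, 0, 1, 2): 26 + 15 + (-7) + 24 = 58
σ = (3, 0, 2, 1): 26 + 15 + (-3) + (-6) = 32
σ = (3, 1, 0, 2): 26 + 9 + 3 + 24 = 62
σ = (3, 1, 2, 0): 26 + 9 + (-3) + (-4) = 28
σ = (3, 2, 0, 1): 26 + 5 + 3 + (-6) = 28
σ = (3, 2, 1, 0): 26 + 5 + (-7) + (-4) = 20
Optimal value attained by: σ = (3, 1, 0, 2).
Answer: det⊕(A) = 62; verdict: NONSINGULAR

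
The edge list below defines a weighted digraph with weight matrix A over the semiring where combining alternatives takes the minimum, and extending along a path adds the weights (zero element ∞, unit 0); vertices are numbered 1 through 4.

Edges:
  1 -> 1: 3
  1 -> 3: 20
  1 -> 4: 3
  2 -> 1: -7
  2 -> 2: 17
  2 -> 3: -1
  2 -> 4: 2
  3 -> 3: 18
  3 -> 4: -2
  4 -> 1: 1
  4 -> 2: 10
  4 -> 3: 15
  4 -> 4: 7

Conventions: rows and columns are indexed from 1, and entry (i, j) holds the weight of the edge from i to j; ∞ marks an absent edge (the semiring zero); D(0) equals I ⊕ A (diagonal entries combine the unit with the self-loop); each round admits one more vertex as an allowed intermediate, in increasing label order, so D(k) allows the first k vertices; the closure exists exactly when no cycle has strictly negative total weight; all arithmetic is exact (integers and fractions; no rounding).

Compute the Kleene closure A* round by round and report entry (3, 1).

D(0):
  [0, ∞, 20, 3]
  [-7, 0, -1, 2]
  [∞, ∞, 0, -2]
  [1, 10, 15, 0]
D(1):
  [0, ∞, 20, 3]
  [-7, 0, -1, -4]
  [∞, ∞, 0, -2]
  [1, 10, 15, 0]
D(2):
  [0, ∞, 20, 3]
  [-7, 0, -1, -4]
  [∞, ∞, 0, -2]
  [1, 10, 9, 0]
D(3):
  [0, ∞, 20, 3]
  [-7, 0, -1, -4]
  [∞, ∞, 0, -2]
  [1, 10, 9, 0]
D(4):
  [0, 13, 12, 3]
  [-7, 0, -1, -4]
  [-1, 8, 0, -2]
  [1, 10, 9, 0]
Answer: A*[3][1] = -1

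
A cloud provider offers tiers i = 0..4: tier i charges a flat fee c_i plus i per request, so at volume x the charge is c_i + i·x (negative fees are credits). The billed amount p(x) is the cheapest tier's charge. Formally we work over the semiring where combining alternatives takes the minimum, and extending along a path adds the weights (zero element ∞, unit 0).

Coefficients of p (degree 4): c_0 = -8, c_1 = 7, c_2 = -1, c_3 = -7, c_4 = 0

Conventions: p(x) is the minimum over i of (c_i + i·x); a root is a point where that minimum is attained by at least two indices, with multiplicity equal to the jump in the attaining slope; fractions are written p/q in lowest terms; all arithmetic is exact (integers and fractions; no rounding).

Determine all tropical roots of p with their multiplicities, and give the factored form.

hull edge (i=0, c=-8) to (i=3, c=-7): slope 1/3, span 3
hull edge (i=3, c=-7) to (i=4, c=0): slope 7, span 1
Factored form: p(x) = 0 ⊗ (x ⊕ (-7)) ⊗ (x ⊕ (-1/3)) ⊗ (x ⊕ (-1/3)) ⊗ (x ⊕ (-1/3))
Answer: roots = -7 (mult 1), -1/3 (mult 3)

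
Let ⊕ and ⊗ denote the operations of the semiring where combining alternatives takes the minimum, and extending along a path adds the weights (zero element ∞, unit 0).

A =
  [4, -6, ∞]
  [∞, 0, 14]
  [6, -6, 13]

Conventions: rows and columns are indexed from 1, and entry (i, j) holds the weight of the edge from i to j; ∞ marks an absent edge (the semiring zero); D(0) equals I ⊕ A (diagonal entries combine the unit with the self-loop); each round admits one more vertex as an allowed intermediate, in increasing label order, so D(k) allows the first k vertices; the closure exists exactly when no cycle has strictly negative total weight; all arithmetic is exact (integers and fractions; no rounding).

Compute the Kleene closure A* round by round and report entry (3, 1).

D(0):
  [0, -6, ∞]
  [∞, 0, 14]
  [6, -6, 0]
D(1):
  [0, -6, ∞]
  [∞, 0, 14]
  [6, -6, 0]
D(2):
  [0, -6, 8]
  [∞, 0, 14]
  [6, -6, 0]
D(3):
  [0, -6, 8]
  [20, 0, 14]
  [6, -6, 0]
Answer: A*[3][1] = 6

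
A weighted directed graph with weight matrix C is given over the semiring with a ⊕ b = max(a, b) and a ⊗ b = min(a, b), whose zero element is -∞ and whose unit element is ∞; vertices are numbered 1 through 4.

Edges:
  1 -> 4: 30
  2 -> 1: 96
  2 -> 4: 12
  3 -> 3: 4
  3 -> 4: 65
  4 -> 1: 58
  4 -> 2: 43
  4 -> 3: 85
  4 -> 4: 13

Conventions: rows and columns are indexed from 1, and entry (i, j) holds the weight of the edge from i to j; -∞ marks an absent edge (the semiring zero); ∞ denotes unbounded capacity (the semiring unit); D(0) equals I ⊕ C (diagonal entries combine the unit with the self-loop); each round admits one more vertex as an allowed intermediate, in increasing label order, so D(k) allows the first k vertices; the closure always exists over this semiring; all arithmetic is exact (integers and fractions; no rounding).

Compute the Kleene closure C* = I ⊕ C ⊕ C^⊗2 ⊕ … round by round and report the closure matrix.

D(0):
  [∞, -∞, -∞, 30]
  [96, ∞, -∞, 12]
  [-∞, -∞, ∞, 65]
  [58, 43, 85, ∞]
D(1):
  [∞, -∞, -∞, 30]
  [96, ∞, -∞, 30]
  [-∞, -∞, ∞, 65]
  [58, 43, 85, ∞]
D(2):
  [∞, -∞, -∞, 30]
  [96, ∞, -∞, 30]
  [-∞, -∞, ∞, 65]
  [58, 43, 85, ∞]
D(3):
  [∞, -∞, -∞, 30]
  [96, ∞, -∞, 30]
  [-∞, -∞, ∞, 65]
  [58, 43, 85, ∞]
D(4):
  [∞, 30, 30, 30]
  [96, ∞, 30, 30]
  [58, 43, ∞, 65]
  [58, 43, 85, ∞]
Answer: C* = [[∞, 30, 30, 30], [96, ∞, 30, 30], [58, 43, ∞, 65], [58, 43, 85, ∞]]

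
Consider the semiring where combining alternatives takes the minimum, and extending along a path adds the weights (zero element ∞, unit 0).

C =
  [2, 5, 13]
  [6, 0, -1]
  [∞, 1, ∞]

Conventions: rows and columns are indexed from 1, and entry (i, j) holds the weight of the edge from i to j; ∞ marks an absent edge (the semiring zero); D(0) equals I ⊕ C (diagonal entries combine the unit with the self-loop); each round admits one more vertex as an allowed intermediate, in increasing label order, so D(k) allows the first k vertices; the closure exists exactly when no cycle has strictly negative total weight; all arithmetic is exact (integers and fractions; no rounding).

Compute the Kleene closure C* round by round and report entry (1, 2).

D(0):
  [0, 5, 13]
  [6, 0, -1]
  [∞, 1, 0]
D(1):
  [0, 5, 13]
  [6, 0, -1]
  [∞, 1, 0]
D(2):
  [0, 5, 4]
  [6, 0, -1]
  [7, 1, 0]
D(3):
  [0, 5, 4]
  [6, 0, -1]
  [7, 1, 0]
Answer: C*[1][2] = 5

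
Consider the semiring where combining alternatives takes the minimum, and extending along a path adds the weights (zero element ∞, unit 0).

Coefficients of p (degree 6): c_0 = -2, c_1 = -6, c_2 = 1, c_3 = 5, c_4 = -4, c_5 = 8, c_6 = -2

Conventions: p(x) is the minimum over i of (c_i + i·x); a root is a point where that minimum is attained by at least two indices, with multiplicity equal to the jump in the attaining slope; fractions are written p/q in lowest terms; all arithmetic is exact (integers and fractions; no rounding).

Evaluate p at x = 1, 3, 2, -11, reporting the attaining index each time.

p(1) = min(-2+0·1=-2, -6+1·1=-5, 1+2·1=3, 5+3·1=8, -4+4·1=0, 8+5·1=13, -2+6·1=4) = -5 (attained by i=1)
p(3) = min(-2+0·3=-2, -6+1·3=-3, 1+2·3=7, 5+3·3=14, -4+4·3=8, 8+5·3=23, -2+6·3=16) = -3 (attained by i=1)
p(2) = min(-2+0·2=-2, -6+1·2=-4, 1+2·2=5, 5+3·2=11, -4+4·2=4, 8+5·2=18, -2+6·2=10) = -4 (attained by i=1)
p(-11) = min(-2+0·(-11)=-2, -6+1·(-11)=-17, 1+2·(-11)=-21, 5+3·(-11)=-28, -4+4·(-11)=-48, 8+5·(-11)=-47, -2+6·(-11)=-68) = -68 (attained by i=6)
Answer: p(1) = -5; p(3) = -3; p(2) = -4; p(-11) = -68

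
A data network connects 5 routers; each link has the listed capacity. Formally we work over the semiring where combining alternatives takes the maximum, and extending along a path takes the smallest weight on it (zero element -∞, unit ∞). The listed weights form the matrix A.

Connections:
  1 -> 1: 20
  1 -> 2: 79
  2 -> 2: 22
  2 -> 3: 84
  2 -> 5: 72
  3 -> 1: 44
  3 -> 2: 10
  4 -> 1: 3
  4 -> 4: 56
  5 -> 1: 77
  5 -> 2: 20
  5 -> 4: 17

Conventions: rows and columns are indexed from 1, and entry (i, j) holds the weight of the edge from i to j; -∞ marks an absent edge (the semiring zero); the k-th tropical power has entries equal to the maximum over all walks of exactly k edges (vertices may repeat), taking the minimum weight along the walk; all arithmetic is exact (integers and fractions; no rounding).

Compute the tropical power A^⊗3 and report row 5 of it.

A^⊗2:
  [20, 22, 79, -∞, 72]
  [72, 22, 22, 17, 22]
  [20, 44, 10, -∞, 10]
  [3, 3, -∞, 56, -∞]
  [20, 77, 20, 17, 20]
A^⊗3:
  [72, 22, 22, 17, 22]
  [22, 72, 22, 17, 22]
  [20, 22, 44, 10, 44]
  [3, 3, 3, 56, 3]
  [20, 22, 77, 17, 72]
Answer: row 5 of A^⊗3 = [20, 22, 77, 17, 72]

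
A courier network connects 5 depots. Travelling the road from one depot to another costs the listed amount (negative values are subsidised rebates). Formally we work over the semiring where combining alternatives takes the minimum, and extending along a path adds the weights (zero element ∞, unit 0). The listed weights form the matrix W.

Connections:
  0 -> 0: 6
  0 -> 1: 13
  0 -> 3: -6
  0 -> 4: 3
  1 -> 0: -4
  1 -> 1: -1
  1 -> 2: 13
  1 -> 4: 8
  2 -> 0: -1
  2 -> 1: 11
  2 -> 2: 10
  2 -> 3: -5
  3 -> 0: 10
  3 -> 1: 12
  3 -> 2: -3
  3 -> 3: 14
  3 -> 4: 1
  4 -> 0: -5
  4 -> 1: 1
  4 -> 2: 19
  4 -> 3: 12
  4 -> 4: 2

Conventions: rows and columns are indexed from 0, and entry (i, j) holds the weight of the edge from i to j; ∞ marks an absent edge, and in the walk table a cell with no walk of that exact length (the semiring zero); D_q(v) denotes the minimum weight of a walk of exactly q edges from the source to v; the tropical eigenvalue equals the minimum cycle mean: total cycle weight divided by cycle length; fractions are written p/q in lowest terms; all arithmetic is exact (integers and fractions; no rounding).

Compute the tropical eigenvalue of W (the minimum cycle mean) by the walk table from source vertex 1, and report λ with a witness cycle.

q=0: [∞, 0, ∞, ∞, ∞]
q=1: [-4, -1, 13, ∞, 8]
q=2: [-5, -2, 12, -10, -1]
q=3: [-6, -3, -13, -11, -9]
q=4: [-14, -8, -14, -18, -10]
q=5: [-15, -9, -21, -20, -17]
Optimal cycle mean attained by: cycle 2->3->2, total (-5) + (-3), length 2.
Answer: λ = -4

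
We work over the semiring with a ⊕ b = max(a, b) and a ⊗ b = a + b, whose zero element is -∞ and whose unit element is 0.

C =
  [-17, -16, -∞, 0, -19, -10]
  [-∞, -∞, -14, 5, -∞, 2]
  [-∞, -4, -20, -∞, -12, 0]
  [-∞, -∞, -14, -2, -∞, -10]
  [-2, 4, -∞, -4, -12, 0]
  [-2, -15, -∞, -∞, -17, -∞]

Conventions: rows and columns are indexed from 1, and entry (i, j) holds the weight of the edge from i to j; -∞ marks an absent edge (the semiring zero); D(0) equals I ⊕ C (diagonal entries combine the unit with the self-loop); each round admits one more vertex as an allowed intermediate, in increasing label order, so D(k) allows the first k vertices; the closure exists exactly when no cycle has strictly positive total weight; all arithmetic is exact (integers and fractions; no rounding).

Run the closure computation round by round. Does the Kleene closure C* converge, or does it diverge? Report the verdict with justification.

D(0):
  [0, -16, -∞, 0, -19, -10]
  [-∞, 0, -14, 5, -∞, 2]
  [-∞, -4, 0, -∞, -12, 0]
  [-∞, -∞, -14, 0, -∞, -10]
  [-2, 4, -∞, -4, 0, 0]
  [-2, -15, -∞, -∞, -17, 0]
D(1):
  [0, -16, -∞, 0, -19, -10]
  [-∞, 0, -14, 5, -∞, 2]
  [-∞, -4, 0, -∞, -12, 0]
  [-∞, -∞, -14, 0, -∞, -10]
  [-2, 4, -∞, -2, 0, 0]
  [-2, -15, -∞, -2, -17, 0]
D(2):
  [0, -16, -30, 0, -19, -10]
  [-∞, 0, -14, 5, -∞, 2]
  [-∞, -4, 0, 1, -12, 0]
  [-∞, -∞, -14, 0, -∞, -10]
  [-2, 4, -10, 9, 0, 6]
  [-2, -15, -29, -2, -17, 0]
D(3):
  [0, -16, -30, 0, -19, -10]
  [-∞, 0, -14, 5, -26, 2]
  [-∞, -4, 0, 1, -12, 0]
  [-∞, -18, -14, 0, -26, -10]
  [-2, 4, -10, 9, 0, 6]
  [-2, -15, -29, -2, -17, 0]
D(4):
  [0, -16, -14, 0, -19, -10]
  [-∞, 0, -9, 5, -21, 2]
  [-∞, -4, 0, 1, -12, 0]
  [-∞, -18, -14, 0, -26, -10]
  [-2, 4, -5, 9, 0, 6]
  [-2, -15, -16, -2, -17, 0]
D(5):
  [0, -15, -14, 0, -19, -10]
  [-23, 0, -9, 5, -21, 2]
  [-14, -4, 0, 1, -12, 0]
  [-28, -18, -14, 0, -26, -10]
  [-2, 4, -5, 9, 0, 6]
  [-2, -13, -16, -2, -17, 0]
D(6):
  [0, -15, -14, 0, -19, -10]
  [0, 0, -9, 5, -15, 2]
  [-2, -4, 0, 1, -12, 0]
  [-12, -18, -14, 0, -26, -10]
  [4, 4, -5, 9, 0, 6]
  [-2, -13, -16, -2, -17, 0]
Key observation: every diagonal entry stays at the unit through all rounds, so no improving cycle exists.
Answer: CONVERGES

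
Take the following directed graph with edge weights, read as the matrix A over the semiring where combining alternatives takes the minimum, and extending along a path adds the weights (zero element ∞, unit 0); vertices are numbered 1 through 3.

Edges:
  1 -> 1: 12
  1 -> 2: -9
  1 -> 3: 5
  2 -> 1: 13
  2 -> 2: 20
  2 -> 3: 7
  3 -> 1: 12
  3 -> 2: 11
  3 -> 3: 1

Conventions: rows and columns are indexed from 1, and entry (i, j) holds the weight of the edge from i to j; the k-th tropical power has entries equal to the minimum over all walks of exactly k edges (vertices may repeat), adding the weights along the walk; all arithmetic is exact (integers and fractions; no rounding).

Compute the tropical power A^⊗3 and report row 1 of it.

A^⊗2:
  [4, 3, -2]
  [19, 4, 8]
  [13, 3, 2]
A^⊗3:
  [10, -5, -1]
  [17, 10, 9]
  [14, 4, 3]
Answer: row 1 of A^⊗3 = [10, -5, -1]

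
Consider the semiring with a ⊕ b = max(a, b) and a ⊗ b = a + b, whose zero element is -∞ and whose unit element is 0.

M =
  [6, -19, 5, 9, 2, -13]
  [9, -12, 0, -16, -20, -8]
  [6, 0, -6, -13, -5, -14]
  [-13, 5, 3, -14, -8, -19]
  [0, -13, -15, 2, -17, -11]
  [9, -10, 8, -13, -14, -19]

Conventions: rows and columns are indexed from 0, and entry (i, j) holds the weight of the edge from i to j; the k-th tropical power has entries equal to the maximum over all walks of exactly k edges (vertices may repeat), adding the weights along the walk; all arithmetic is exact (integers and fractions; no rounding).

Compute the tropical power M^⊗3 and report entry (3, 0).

M^⊗2:
  [12, 14, 12, 15, 8, -7]
  [15, 0, 14, 18, 11, -4]
  [12, -6, 11, 15, 8, -7]
  [14, 3, 5, -4, -2, -3]
  [6, 7, 5, 9, 2, -13]
  [15, 8, 14, 18, 11, -4]
M^⊗3:
  [23, 20, 18, 21, 14, 6]
  [21, 23, 21, 24, 17, 2]
  [18, 20, 18, 21, 14, -1]
  [20, 5, 19, 23, 16, 1]
  [16, 14, 12, 15, 8, -1]
  [21, 23, 21, 24, 17, 2]
Key observation: the optimum is the walk 3->1->0->0, with weight 5 + 9 + 6 = 20.
Optimal value attained by: walk 3->1->0->0.
Answer: (M^⊗3)[3][0] = 20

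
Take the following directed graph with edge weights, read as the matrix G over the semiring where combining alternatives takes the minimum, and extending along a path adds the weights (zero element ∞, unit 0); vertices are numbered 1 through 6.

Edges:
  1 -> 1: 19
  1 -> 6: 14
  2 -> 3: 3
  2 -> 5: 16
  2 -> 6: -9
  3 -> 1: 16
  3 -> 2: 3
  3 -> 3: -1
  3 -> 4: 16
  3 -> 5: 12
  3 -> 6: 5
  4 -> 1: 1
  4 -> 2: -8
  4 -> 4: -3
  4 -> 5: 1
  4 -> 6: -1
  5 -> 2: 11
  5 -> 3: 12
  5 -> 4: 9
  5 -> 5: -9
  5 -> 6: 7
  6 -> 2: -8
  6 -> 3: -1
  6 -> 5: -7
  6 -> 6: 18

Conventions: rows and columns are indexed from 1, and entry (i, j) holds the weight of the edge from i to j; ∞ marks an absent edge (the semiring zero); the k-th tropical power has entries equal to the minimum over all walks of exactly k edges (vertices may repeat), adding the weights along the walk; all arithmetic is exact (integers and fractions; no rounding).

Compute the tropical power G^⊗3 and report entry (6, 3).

G^⊗2:
  [38, 6, 13, ∞, 7, 32]
  [19, -17, -10, 19, -16, 8]
  [15, -3, -2, 13, -2, -6]
  [-2, -11, -5, -6, -8, -17]
  [10, -1, 3, 0, -18, -2]
  [15, 2, -5, 2, -16, -17]
G^⊗3:
  [29, 16, 9, 16, -2, -3]
  [6, -7, -14, -7, -25, -26]
  [14, -14, -7, 7, -13, -12]
  [-5, -25, -18, -9, -24, -20]
  [1, -10, -6, -9, -27, -11]
  [3, -25, -18, -7, -25, -9]
Key observation: the optimum is the walk 6->2->6->3, with weight (-8) + (-9) + (-1) = -18.
Optimal value attained by: walk 6->2->6->3.
Answer: (G^⊗3)[6][3] = -18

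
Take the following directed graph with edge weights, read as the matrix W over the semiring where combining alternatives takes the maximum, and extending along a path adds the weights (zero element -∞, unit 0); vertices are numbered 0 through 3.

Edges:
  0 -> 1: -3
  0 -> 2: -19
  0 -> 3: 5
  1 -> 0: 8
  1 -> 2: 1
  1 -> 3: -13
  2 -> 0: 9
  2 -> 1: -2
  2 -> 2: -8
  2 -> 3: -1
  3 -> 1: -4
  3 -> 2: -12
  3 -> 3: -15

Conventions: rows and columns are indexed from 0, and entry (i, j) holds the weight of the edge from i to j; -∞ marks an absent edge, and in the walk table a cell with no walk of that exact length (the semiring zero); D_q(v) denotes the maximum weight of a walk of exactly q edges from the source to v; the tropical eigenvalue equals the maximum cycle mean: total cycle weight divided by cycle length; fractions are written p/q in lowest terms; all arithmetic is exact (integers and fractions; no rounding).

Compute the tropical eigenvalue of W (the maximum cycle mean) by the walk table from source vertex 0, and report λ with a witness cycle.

q=0: [0, -∞, -∞, -∞]
q=1: [-∞, -3, -19, 5]
q=2: [5, 1, -2, -10]
q=3: [9, 2, 2, 10]
q=4: [11, 6, 3, 14]
Optimal cycle mean attained by: cycle 0->3->1->0, total 5 + (-4) + 8, length 3.
Answer: λ = 3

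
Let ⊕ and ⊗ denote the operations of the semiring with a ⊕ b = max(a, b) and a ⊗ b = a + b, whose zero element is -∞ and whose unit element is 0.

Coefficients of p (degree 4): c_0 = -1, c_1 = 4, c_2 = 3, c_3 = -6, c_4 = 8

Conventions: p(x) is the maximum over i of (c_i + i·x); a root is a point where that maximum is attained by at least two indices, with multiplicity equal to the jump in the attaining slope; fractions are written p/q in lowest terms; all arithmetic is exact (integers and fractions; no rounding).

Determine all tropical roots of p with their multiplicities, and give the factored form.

hull edge (i=0, c=-1) to (i=1, c=4): slope 5, span 1
hull edge (i=1, c=4) to (i=4, c=8): slope 4/3, span 3
Factored form: p(x) = 8 ⊗ (x ⊕ (-5)) ⊗ (x ⊕ (-4/3)) ⊗ (x ⊕ (-4/3)) ⊗ (x ⊕ (-4/3))
Answer: roots = -5 (mult 1), -4/3 (mult 3)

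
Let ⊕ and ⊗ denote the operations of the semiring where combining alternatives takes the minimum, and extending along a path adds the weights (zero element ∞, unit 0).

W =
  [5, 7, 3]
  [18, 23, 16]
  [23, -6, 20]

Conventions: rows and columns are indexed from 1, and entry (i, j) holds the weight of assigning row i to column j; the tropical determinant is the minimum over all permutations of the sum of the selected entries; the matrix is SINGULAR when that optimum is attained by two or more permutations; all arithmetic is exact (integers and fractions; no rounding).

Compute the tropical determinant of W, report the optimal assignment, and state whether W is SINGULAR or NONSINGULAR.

σ = (1, 2, 3): 5 + 23 + 20 = 48
σ = (1, 3, 2): 5 + 16 + (-6) = 15
σ = (2, 1, 3): 7 + 18 + 20 = 45
σ = (2, 3, 1): 7 + 16 + 23 = 46
σ = (3, 1, 2): 3 + 18 + (-6) = 15
σ = (3, 2, 1): 3 + 23 + 23 = 49
Optimal value attained by: σ = (1, 3, 2).
Answer: det⊕(W) = 15; verdict: SINGULAR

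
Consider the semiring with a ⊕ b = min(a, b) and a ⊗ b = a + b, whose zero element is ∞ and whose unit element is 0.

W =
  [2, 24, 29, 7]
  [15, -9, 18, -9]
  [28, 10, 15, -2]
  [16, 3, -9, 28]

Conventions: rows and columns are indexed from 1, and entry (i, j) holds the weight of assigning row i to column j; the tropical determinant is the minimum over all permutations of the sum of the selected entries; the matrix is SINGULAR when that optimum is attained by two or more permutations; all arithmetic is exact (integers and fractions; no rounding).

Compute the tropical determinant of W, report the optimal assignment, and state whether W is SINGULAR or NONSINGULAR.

σ = (1, 2, 3, 4): 2 + (-9) + 15 + 28 = 36
σ = (1, 2, 4, 3): 2 + (-9) + (-2) + (-9) = -18
σ = (1, 3, 2, 4): 2 + 18 + 10 + 28 = 58
σ = (1, 3, 4, 2): 2 + 18 + (-2) + 3 = 21
σ = (1, 4, 2, 3): 2 + (-9) + 10 + (-9) = -6
σ = (1, 4, 3, 2): 2 + (-9) + 15 + 3 = 11
σ = (2, 1, 3, 4): 24 + 15 + 15 + 28 = 82
σ = (2, 1, 4, 3): 24 + 15 + (-2) + (-9) = 28
σ = (2, 3, 1, 4): 24 + 18 + 28 + 28 = 98
σ = (2, 3, 4, 1): 24 + 18 + (-2) + 16 = 56
σ = (2, 4, 1, 3): 24 + (-9) + 28 + (-9) = 34
σ = (2, 4, 3, 1): 24 + (-9) + 15 + 16 = 46
σ = (3, 1, 2, 4): 29 + 15 + 10 + 28 = 82
σ = (3, 1, 4, 2): 29 + 15 + (-2) + 3 = 45
σ = (3, 2, 1, 4): 29 + (-9) + 28 + 28 = 76
σ = (3, 2, 4, 1): 29 + (-9) + (-2) + 16 = 34
σ = (3, 4, 1, 2): 29 + (-9) + 28 + 3 = 51
σ = (3, 4, 2, 1): 29 + (-9) + 10 + 16 = 46
σ = (4, 1, 2, 3): 7 + 15 + 10 + (-9) = 23
σ = (4, 1, 3, 2): 7 + 15 + 15 + 3 = 40
σ = (4, 2, 1, 3): 7 + (-9) + 28 + (-9) = 17
σ = (4, 2, 3, 1): 7 + (-9) + 15 + 16 = 29
σ = (4, 3, 1, 2): 7 + 18 + 28 + 3 = 56
σ = (4, 3, 2, 1): 7 + 18 + 10 + 16 = 51
Optimal value attained by: σ = (1, 2, 4, 3).
Answer: det⊕(W) = -18; verdict: NONSINGULAR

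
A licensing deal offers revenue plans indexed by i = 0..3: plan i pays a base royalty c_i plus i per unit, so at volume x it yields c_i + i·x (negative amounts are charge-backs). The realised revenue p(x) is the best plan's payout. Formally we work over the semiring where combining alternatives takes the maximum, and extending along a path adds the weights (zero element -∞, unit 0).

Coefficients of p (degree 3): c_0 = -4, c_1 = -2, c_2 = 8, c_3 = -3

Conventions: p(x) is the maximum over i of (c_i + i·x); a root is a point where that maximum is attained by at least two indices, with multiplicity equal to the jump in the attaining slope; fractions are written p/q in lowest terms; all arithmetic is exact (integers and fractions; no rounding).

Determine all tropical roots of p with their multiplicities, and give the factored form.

hull edge (i=0, c=-4) to (i=2, c=8): slope 6, span 2
hull edge (i=2, c=8) to (i=3, c=-3): slope -11, span 1
Factored form: p(x) = -3 ⊗ (x ⊕ (-6)) ⊗ (x ⊕ (-6)) ⊗ (x ⊕ 11)
Answer: roots = -6 (mult 2), 11 (mult 1)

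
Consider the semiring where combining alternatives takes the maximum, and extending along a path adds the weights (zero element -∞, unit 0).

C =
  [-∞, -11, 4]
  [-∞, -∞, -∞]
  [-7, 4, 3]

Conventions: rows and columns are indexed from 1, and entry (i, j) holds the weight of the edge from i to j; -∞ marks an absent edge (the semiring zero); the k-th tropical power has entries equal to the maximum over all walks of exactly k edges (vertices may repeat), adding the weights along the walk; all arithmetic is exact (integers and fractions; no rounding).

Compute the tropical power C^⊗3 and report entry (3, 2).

C^⊗2:
  [-3, 8, 7]
  [-∞, -∞, -∞]
  [-4, 7, 6]
C^⊗3:
  [0, 11, 10]
  [-∞, -∞, -∞]
  [-1, 10, 9]
Key observation: the optimum is the walk 3->3->3->2, with weight 3 + 3 + 4 = 10.
Optimal value attained by: walk 3->3->3->2.
Answer: (C^⊗3)[3][2] = 10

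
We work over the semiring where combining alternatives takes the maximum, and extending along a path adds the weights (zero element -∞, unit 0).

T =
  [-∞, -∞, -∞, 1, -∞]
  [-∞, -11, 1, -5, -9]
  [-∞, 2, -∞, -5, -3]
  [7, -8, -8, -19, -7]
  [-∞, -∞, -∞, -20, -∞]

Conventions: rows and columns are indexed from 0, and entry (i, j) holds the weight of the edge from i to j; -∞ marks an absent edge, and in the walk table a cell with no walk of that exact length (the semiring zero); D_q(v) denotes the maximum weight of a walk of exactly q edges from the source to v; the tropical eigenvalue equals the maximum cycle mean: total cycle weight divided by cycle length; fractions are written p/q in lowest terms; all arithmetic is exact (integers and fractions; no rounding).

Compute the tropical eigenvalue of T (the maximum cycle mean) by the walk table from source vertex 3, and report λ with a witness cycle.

q=0: [-∞, -∞, -∞, 0, -∞]
q=1: [7, -8, -8, -19, -7]
q=2: [-12, -6, -7, 8, -11]
q=3: [15, 0, 0, -11, 1]
q=4: [-4, 2, 1, 16, -3]
q=5: [23, 8, 8, -3, 9]
Optimal cycle mean attained by: cycle 0->3->0, total 1 + 7, length 2.
Answer: λ = 4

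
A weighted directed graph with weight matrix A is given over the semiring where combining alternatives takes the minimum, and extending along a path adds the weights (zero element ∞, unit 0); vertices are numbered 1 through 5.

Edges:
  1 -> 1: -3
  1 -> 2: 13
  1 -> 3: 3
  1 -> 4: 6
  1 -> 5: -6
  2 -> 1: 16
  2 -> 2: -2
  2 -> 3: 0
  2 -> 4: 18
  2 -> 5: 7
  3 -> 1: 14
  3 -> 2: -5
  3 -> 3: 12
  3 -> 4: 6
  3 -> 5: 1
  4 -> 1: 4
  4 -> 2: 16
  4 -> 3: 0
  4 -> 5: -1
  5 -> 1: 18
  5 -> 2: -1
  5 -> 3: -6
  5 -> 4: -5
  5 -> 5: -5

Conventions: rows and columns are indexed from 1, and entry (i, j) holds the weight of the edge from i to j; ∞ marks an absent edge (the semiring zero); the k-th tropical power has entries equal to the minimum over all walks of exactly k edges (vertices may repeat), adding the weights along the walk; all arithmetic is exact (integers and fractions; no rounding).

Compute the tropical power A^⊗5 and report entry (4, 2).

A^⊗2:
  [-6, -7, -12, -11, -11]
  [13, -5, -2, 2, 1]
  [10, -7, -5, -4, -4]
  [1, -5, -7, -6, -6]
  [-1, -11, -11, -10, -10]
A^⊗3:
  [-9, -17, -17, -16, -16]
  [6, -7, -5, -4, -4]
  [0, -10, -10, -9, -9]
  [-2, -12, -12, -11, -11]
  [-6, -16, -16, -15, -15]
A^⊗4:
  [-12, -22, -22, -21, -21]
  [0, -10, -10, -9, -9]
  [-5, -15, -15, -14, -14]
  [-7, -17, -17, -16, -16]
  [-11, -21, -21, -20, -20]
A^⊗5:
  [-17, -27, -27, -26, -26]
  [-5, -15, -15, -14, -14]
  [-10, -20, -20, -19, -19]
  [-12, -22, -22, -21, -21]
  [-16, -26, -26, -25, -25]
Key observation: the optimum is the walk 4->5->5->5->3->2, with weight (-1) + (-5) + (-5) + (-6) + (-5) = -22.
Optimal value attained by: walk 4->5->5->5->3->2.
Answer: (A^⊗5)[4][2] = -22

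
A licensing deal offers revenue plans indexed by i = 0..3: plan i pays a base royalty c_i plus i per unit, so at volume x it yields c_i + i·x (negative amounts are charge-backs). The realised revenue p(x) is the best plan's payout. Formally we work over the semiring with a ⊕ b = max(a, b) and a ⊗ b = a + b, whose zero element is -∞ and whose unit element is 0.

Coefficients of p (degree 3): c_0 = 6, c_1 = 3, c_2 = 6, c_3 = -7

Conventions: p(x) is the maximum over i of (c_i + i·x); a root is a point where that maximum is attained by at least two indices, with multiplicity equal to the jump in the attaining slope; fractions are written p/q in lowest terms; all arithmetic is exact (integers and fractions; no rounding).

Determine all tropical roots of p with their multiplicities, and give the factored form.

hull edge (i=0, c=6) to (i=2, c=6): slope 0, span 2
hull edge (i=2, c=6) to (i=3, c=-7): slope -13, span 1
Factored form: p(x) = -7 ⊗ (x ⊕ 0) ⊗ (x ⊕ 0) ⊗ (x ⊕ 13)
Answer: roots = 0 (mult 2), 13 (mult 1)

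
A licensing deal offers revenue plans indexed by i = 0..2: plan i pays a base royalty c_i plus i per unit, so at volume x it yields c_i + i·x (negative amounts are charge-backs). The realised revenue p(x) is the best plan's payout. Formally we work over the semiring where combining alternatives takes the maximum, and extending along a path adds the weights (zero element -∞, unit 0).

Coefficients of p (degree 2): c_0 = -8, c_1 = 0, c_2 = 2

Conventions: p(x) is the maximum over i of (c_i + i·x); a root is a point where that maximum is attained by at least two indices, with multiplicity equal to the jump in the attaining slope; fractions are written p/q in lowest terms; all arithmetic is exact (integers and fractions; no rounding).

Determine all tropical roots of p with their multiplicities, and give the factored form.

hull edge (i=0, c=-8) to (i=1, c=0): slope 8, span 1
hull edge (i=1, c=0) to (i=2, c=2): slope 2, span 1
Factored form: p(x) = 2 ⊗ (x ⊕ (-8)) ⊗ (x ⊕ (-2))
Answer: roots = -8 (mult 1), -2 (mult 1)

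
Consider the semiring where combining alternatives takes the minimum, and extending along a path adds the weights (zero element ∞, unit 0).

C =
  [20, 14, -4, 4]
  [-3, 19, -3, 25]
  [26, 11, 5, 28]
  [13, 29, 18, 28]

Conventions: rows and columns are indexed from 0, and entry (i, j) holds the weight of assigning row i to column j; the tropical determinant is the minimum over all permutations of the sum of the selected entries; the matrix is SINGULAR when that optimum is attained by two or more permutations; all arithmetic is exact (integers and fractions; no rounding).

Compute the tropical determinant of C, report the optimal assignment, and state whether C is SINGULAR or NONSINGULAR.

σ = (0, 1, 2, 3): 20 + 19 + 5 + 28 = 72
σ = (0, 1, 3, 2): 20 + 19 + 28 + 18 = 85
σ = (0, 2, 1, 3): 20 + (-3) + 11 + 28 = 56
σ = (0, 2, 3, 1): 20 + (-3) + 28 + 29 = 74
σ = (0, 3, 1, 2): 20 + 25 + 11 + 18 = 74
σ = (0, 3, 2, 1): 20 + 25 + 5 + 29 = 79
σ = (1, 0, 2, 3): 14 + (-3) + 5 + 28 = 44
σ = (1, 0, 3, 2): 14 + (-3) + 28 + 18 = 57
σ = (1, 2, 0, 3): 14 + (-3) + 26 + 28 = 65
σ = (1, 2, 3, 0): 14 + (-3) + 28 + 13 = 52
σ = (1, 3, 0, 2): 14 + 25 + 26 + 18 = 83
σ = (1, 3, 2, 0): 14 + 25 + 5 + 13 = 57
σ = (2, 0, 1, 3): (-4) + (-3) + 11 + 28 = 32
σ = (2, 0, 3, 1): (-4) + (-3) + 28 + 29 = 50
σ = (2, 1, 0, 3): (-4) + 19 + 26 + 28 = 69
σ = (2, 1, 3, 0): (-4) + 19 + 28 + 13 = 56
σ = (2, 3, 0, 1): (-4) + 25 + 26 + 29 = 76
σ = (2, 3, 1, 0): (-4) + 25 + 11 + 13 = 45
σ = (3, 0, 1, 2): 4 + (-3) + 11 + 18 = 30
σ = (3, 0, 2, 1): 4 + (-3) + 5 + 29 = 35
σ = (3, 1, 0, 2): 4 + 19 + 26 + 18 = 67
σ = (3, 1, 2, 0): 4 + 19 + 5 + 13 = 41
σ = (3, 2, 0, 1): 4 + (-3) + 26 + 29 = 56
σ = (3, 2, 1, 0): 4 + (-3) + 11 + 13 = 25
Optimal value attained by: σ = (3, 2, 1, 0).
Answer: det⊕(C) = 25; verdict: NONSINGULAR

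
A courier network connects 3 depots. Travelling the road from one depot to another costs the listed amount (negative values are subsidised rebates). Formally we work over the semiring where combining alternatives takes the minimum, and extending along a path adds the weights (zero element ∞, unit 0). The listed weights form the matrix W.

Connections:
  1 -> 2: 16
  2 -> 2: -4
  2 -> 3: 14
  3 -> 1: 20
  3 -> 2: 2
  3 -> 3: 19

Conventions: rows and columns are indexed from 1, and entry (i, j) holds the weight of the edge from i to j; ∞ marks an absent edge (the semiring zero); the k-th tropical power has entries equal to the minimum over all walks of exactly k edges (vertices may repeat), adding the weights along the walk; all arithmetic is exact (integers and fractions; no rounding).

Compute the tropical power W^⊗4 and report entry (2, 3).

W^⊗2:
  [∞, 12, 30]
  [34, -8, 10]
  [39, -2, 16]
W^⊗3:
  [50, 8, 26]
  [30, -12, 6]
  [36, -6, 12]
W^⊗4:
  [46, 4, 22]
  [26, -16, 2]
  [32, -10, 8]
Key observation: the optimum is the walk 2->2->2->2->3, with weight (-4) + (-4) + (-4) + 14 = 2.
Optimal value attained by: walk 2->2->2->2->3.
Answer: (W^⊗4)[2][3] = 2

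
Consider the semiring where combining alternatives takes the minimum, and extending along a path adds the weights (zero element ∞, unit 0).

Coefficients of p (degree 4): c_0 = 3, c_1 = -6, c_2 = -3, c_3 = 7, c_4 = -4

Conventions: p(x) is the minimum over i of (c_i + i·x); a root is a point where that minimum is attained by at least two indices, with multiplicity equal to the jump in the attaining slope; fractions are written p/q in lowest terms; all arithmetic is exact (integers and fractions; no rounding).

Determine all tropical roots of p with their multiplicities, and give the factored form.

hull edge (i=0, c=3) to (i=1, c=-6): slope -9, span 1
hull edge (i=1, c=-6) to (i=4, c=-4): slope 2/3, span 3
Factored form: p(x) = -4 ⊗ (x ⊕ (-2/3)) ⊗ (x ⊕ (-2/3)) ⊗ (x ⊕ (-2/3)) ⊗ (x ⊕ 9)
Answer: roots = -2/3 (mult 3), 9 (mult 1)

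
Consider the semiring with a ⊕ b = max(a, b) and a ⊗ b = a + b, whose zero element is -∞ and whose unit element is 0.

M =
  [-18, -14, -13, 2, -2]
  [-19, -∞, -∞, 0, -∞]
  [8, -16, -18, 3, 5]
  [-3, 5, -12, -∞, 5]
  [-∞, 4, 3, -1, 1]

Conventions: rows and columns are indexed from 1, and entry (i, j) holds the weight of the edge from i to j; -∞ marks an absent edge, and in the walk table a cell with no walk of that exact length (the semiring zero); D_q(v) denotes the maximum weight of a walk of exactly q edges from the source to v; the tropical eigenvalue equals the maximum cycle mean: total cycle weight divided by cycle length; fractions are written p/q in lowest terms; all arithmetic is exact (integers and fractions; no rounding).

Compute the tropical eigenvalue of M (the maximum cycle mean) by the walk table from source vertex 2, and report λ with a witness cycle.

q=0: [-∞, 0, -∞, -∞, -∞]
q=1: [-19, -∞, -∞, 0, -∞]
q=2: [-3, 5, -12, -17, 5]
q=3: [-4, 9, 8, 5, 6]
q=4: [16, 10, 9, 11, 13]
q=5: [17, 17, 16, 18, 16]
Optimal cycle mean attained by: cycle 1->4->5->3->1, total 2 + 5 + 3 + 8, length 4.
Answer: λ = 9/2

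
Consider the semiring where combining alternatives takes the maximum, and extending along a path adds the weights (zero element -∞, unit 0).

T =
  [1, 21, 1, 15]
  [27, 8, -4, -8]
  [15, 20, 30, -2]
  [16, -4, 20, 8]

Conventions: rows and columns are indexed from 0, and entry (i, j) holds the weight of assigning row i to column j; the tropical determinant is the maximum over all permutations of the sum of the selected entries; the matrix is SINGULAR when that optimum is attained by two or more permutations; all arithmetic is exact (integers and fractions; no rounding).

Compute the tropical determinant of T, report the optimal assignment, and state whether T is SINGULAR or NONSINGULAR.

σ = (0, 1, 2, 3): 1 + 8 + 30 + 8 = 47
σ = (0, 1, 3, 2): 1 + 8 + (-2) + 20 = 27
σ = (0, 2, 1, 3): 1 + (-4) + 20 + 8 = 25
σ = (0, 2, 3, 1): 1 + (-4) + (-2) + (-4) = -9
σ = (0, 3, 1, 2): 1 + (-8) + 20 + 20 = 33
σ = (0, 3, 2, 1): 1 + (-8) + 30 + (-4) = 19
σ = (1, 0, 2, 3): 21 + 27 + 30 + 8 = 86
σ = (1, 0, 3, 2): 21 + 27 + (-2) + 20 = 66
σ = (1, 2, 0, 3): 21 + (-4) + 15 + 8 = 40
σ = (1, 2, 3, 0): 21 + (-4) + (-2) + 16 = 31
σ = (1, 3, 0, 2): 21 + (-8) + 15 + 20 = 48
σ = (1, 3, 2, 0): 21 + (-8) + 30 + 16 = 59
σ = (2, 0, 1, 3): 1 + 27 + 20 + 8 = 56
σ = (2, 0, 3, 1): 1 + 27 + (-2) + (-4) = 22
σ = (2, 1, 0, 3): 1 + 8 + 15 + 8 = 32
σ = (2, 1, 3, 0): 1 + 8 + (-2) + 16 = 23
σ = (2, 3, 0, 1): 1 + (-8) + 15 + (-4) = 4
σ = (2, 3, 1, 0): 1 + (-8) + 20 + 16 = 29
σ = (3, 0, 1, 2): 15 + 27 + 20 + 20 = 82
σ = (3, 0, 2, 1): 15 + 27 + 30 + (-4) = 68
σ = (3, 1, 0, 2): 15 + 8 + 15 + 20 = 58
σ = (3, 1, 2, 0): 15 + 8 + 30 + 16 = 69
σ = (3, 2, 0, 1): 15 + (-4) + 15 + (-4) = 22
σ = (3, 2, 1, 0): 15 + (-4) + 20 + 16 = 47
Optimal value attained by: σ = (1, 0, 2, 3).
Answer: det⊕(T) = 86; verdict: NONSINGULAR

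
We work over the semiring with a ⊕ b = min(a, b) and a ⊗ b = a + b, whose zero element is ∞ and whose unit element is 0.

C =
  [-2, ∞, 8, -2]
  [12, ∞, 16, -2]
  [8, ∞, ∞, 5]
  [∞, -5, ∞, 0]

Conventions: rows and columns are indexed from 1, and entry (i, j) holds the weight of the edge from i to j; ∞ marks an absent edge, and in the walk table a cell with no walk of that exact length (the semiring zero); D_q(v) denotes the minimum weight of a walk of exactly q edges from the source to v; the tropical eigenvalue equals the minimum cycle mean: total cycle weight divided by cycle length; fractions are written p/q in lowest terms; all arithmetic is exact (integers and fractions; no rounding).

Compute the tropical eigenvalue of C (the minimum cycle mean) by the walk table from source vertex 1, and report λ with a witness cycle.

q=0: [0, ∞, ∞, ∞]
q=1: [-2, ∞, 8, -2]
q=2: [-4, -7, 6, -4]
q=3: [-6, -9, 4, -9]
q=4: [-8, -14, 2, -11]
Optimal cycle mean attained by: cycle 2->4->2, total (-2) + (-5), length 2.
Answer: λ = -7/2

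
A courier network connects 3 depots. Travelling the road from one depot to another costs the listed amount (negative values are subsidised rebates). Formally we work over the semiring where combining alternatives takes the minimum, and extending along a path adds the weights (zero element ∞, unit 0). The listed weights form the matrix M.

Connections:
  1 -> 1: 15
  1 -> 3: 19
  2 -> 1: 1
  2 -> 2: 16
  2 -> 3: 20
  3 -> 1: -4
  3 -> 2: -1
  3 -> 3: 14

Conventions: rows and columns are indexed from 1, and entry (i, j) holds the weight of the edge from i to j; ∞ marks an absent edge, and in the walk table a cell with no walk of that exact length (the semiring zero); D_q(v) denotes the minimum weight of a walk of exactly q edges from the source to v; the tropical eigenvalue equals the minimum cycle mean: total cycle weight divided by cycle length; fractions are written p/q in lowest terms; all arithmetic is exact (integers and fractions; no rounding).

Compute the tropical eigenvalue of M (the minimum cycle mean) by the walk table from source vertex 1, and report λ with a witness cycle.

q=0: [0, ∞, ∞]
q=1: [15, ∞, 19]
q=2: [15, 18, 33]
q=3: [19, 32, 34]
Optimal cycle mean attained by: cycle 1->3->2->1, total 19 + (-1) + 1, length 3.
Answer: λ = 19/3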